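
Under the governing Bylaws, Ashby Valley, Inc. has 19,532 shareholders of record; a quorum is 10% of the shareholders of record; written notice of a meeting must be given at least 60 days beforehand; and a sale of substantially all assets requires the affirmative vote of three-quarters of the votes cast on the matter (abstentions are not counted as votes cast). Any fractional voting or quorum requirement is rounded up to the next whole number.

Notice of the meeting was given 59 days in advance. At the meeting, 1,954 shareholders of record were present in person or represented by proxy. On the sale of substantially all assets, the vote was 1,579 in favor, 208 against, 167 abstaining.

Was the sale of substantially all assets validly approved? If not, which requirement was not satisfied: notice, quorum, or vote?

Invalid — notice requirement not satisfied.

Notice: 59 days given; 60 required. Not satisfied.
Quorum: 10% of 19,532 = 1,953.20, rounded up to 1,954; 1,954 present. Satisfied.
Vote: requires three-fourths of the votes cast (1,954 − 167 abstaining = 1,787); 3/4 of 1787 = 1340.25, rounded up to 1341, so 1,341 needed; 1,579 in favor. Satisfied.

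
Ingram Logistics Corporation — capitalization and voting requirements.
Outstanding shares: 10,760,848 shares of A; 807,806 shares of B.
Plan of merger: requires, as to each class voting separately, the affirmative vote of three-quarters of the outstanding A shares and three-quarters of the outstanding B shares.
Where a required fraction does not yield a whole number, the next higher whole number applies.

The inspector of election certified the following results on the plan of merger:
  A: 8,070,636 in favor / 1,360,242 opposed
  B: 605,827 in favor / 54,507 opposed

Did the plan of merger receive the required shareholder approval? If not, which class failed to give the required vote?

A: 3/4 of 10760848 = 8070636; 8,070,636 required, 8,070,636 in favor — approved.
B: 3/4 of 807806 = 605854.50, rounded up to 605855; 605,855 required, 605,827 in favor — not approved.

Not approved — the B shares did not give the required vote.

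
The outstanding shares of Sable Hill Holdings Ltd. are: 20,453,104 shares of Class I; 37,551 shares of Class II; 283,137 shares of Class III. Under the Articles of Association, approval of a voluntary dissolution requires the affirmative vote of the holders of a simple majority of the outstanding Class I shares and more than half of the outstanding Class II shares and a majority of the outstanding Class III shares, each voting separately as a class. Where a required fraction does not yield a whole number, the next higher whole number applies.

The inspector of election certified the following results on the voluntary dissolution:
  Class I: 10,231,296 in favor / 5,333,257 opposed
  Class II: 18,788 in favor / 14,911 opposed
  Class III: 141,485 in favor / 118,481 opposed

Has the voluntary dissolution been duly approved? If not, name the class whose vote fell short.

Class I: a majority of 20453104 is 10226553; 10,226,553 required, 10,231,296 in favor — approved.
Class II: a majority of 37551 is 18776; 18,776 required, 18,788 in favor — approved.
Class III: a majority of 283137 is 141569; 141,569 required, 141,485 in favor — not approved.

Not approved — the Class III shares did not give the required vote.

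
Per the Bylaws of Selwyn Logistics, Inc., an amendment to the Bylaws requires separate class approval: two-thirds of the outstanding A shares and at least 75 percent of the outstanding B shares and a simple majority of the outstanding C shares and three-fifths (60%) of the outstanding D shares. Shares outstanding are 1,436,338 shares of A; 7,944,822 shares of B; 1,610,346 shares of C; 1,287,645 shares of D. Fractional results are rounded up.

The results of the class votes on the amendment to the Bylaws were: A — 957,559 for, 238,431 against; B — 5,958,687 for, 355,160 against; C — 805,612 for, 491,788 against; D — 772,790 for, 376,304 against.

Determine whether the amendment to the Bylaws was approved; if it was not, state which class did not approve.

Approved — every class gave the required vote.

A: 2/3 of 1436338 = 957558.67, rounded up to 957559; 957,559 required, 957,559 in favor — approved.
B: 3/4 of 7944822 = 5958616.50, rounded up to 5958617; 5,958,617 required, 5,958,687 in favor — approved.
C: a majority of 1610346 is 805174; 805,174 required, 805,612 in favor — approved.
D: 3/5 of 1287645 = 772587; 772,587 required, 772,790 in favor — approved.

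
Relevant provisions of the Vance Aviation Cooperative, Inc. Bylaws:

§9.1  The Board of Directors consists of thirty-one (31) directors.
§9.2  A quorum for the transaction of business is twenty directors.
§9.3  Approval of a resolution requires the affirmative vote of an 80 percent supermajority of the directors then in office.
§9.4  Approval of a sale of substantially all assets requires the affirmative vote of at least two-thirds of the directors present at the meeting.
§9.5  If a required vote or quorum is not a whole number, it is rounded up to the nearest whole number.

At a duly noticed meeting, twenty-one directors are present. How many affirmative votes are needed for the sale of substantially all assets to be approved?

The sale of substantially all assets requires two-thirds of the directors present (21).
2/3 of 21 = 14.

14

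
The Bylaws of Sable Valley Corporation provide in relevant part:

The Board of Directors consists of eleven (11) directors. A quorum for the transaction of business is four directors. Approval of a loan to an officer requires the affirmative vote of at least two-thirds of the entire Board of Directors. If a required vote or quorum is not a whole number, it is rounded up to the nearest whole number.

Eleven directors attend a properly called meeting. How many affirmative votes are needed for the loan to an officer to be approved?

8

The loan to an officer requires two-thirds of the entire Board of Directors (11).
2/3 of 11 = 7.33, rounded up to 8.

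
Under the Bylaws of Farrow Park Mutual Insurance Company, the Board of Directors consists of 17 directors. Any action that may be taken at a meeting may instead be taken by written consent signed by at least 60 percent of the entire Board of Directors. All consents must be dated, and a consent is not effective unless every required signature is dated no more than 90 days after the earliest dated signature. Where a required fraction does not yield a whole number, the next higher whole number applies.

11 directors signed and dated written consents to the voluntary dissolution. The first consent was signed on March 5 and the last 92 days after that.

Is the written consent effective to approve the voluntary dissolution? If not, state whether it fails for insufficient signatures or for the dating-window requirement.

Signatures required: at least 60 percent of 17 — 3/5 of 17 = 10.20, rounded up to 11, so 11 needed; 11 signed. Sufficient.
Dating window: the latest signature is 92 days after the earliest; the limit is 90 days. Outside the window.

Not effective — dating-window requirement not satisfied.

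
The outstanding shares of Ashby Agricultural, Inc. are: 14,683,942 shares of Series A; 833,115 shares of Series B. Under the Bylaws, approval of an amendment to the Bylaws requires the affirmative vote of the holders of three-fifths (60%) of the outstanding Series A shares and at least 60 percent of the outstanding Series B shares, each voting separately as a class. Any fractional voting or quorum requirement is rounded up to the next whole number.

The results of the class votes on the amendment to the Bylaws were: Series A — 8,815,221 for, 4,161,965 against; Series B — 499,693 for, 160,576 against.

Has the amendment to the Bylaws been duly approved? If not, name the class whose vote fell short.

Not approved — the Series B shares did not give the required vote.

Series A: 3/5 of 14683942 = 8810365.20, rounded up to 8810366; 8,810,366 required, 8,815,221 in favor — approved.
Series B: 3/5 of 833115 = 499869; 499,869 required, 499,693 in favor — not approved.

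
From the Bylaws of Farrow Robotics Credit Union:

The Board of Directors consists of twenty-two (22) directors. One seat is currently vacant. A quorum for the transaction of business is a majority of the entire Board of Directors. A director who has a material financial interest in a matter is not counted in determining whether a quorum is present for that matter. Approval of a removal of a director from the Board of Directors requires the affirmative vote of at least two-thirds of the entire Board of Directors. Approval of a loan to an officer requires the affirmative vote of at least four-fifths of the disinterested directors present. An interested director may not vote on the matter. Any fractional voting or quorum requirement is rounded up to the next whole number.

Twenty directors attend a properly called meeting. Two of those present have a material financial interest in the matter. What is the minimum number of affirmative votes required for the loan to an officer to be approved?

The loan to an officer requires four-fifths of the disinterested directors present (20 − 2 = 18).
4/5 of 18 = 14.40, rounded up to 15.

15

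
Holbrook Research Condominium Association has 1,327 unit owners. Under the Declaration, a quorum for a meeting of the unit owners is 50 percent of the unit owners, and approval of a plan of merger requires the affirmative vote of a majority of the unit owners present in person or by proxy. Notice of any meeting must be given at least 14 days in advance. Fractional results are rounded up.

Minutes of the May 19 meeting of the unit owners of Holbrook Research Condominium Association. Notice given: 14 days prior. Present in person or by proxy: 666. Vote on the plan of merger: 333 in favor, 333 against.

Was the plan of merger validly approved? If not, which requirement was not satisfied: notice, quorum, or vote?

Invalid — vote requirement not satisfied.

Notice: 14 days given; 14 required. Satisfied.
Quorum: 50% of 1,327 = 663.50, rounded up to 664; 666 present. Satisfied.
Vote: requires a majority of those present (666); a majority of 666 is 334, so 334 needed; 333 in favor. Not satisfied.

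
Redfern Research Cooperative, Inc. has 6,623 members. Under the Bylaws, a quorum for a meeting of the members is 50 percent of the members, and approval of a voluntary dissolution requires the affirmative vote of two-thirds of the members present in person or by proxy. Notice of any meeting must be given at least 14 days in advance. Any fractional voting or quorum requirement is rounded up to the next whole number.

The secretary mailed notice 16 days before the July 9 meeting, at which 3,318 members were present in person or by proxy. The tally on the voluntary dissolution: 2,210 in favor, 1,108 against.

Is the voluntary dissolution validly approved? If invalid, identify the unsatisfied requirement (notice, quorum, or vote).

Invalid — vote requirement not satisfied.

Notice: 16 days given; 14 required. Satisfied.
Quorum: 50% of 6,623 = 3,311.50, rounded up to 3,312; 3,318 present. Satisfied.
Vote: requires two-thirds of those present (3,318); 2/3 of 3318 = 2212, so 2,212 needed; 2,210 in favor. Not satisfied.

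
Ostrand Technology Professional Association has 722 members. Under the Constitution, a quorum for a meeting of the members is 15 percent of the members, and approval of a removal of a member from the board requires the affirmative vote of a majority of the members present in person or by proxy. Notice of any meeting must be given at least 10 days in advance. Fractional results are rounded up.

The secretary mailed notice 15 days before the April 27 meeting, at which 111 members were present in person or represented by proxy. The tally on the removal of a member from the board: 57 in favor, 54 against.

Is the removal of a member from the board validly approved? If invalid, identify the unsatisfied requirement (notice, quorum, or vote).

Valid — all requirements satisfied.

Notice: 15 days given; 10 required. Satisfied.
Quorum: 15% of 722 = 108.30, rounded up to 109; 111 present. Satisfied.
Vote: requires a majority of those present (111); a majority of 111 is 56, so 56 needed; 57 in favor. Satisfied.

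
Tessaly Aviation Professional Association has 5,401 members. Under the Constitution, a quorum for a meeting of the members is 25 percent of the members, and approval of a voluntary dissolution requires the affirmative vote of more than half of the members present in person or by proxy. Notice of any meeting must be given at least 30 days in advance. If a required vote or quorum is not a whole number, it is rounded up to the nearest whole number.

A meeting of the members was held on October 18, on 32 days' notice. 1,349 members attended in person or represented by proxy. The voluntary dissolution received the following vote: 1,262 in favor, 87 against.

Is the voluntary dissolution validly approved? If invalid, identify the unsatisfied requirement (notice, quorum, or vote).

Notice: 32 days given; 30 required. Satisfied.
Quorum: 25% of 5,401 = 1,350.25, rounded up to 1,351; 1,349 present. Not satisfied.
Vote: requires a majority of those present (1,349); a majority of 1349 is 675, so 675 needed; 1,262 in favor. Satisfied.

Invalid — quorum requirement not satisfied.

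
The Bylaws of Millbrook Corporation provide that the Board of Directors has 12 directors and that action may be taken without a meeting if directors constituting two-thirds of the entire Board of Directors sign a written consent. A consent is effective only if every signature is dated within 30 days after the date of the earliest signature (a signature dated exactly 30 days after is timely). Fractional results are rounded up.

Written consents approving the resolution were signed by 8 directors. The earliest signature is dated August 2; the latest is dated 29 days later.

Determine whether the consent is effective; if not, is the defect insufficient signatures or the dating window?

Signatures required: two-thirds of 12 — 2/3 of 12 = 8, so 8 needed; 8 signed. Sufficient.
Dating window: the latest signature is 29 days after the earliest; the limit is 30 days. Within the window.

Effective — both the signature and dating-window requirements are satisfied.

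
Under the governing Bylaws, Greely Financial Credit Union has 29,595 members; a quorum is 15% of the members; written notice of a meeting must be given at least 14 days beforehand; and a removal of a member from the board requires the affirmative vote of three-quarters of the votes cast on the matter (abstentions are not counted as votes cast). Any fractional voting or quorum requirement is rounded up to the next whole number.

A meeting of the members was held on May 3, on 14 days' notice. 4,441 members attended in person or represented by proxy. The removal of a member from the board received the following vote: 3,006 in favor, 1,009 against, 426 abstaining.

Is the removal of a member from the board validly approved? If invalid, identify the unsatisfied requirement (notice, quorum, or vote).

Notice: 14 days given; 14 required. Satisfied.
Quorum: 15% of 29,595 = 4,439.25, rounded up to 4,440; 4,441 present. Satisfied.
Vote: requires three-fourths of the votes cast (4,441 − 426 abstaining = 4,015); 3/4 of 4015 = 3011.25, rounded up to 3012, so 3,012 needed; 3,006 in favor. Not satisfied.

Invalid — vote requirement not satisfied.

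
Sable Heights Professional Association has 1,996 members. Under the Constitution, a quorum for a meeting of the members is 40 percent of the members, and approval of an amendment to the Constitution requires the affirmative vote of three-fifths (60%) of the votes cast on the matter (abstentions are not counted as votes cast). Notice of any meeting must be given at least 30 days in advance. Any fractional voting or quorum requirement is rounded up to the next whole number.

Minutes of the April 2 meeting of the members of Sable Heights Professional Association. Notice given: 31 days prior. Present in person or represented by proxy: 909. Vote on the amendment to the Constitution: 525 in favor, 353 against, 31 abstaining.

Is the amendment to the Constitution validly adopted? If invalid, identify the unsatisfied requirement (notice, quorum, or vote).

Notice: 31 days given; 30 required. Satisfied.
Quorum: 40% of 1,996 = 798.40, rounded up to 799; 909 present. Satisfied.
Vote: requires three-fifths of the votes cast (909 − 31 abstaining = 878); 3/5 of 878 = 526.80, rounded up to 527, so 527 needed; 525 in favor. Not satisfied.

Invalid — vote requirement not satisfied.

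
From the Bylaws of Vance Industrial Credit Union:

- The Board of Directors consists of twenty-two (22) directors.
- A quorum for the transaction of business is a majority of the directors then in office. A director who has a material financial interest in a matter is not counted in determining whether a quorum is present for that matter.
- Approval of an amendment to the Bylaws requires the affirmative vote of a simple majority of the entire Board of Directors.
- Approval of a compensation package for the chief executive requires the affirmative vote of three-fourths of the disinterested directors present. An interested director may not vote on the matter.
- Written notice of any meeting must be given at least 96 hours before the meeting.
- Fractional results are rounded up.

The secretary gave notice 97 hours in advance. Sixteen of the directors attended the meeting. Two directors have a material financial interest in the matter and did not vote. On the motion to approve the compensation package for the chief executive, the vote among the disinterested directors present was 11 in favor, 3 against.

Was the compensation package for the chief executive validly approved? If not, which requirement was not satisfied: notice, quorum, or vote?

Valid — all requirements satisfied.

Notice: 97 hours given; 96 required (97 ≥ 96). Satisfied.
Quorum: 16 present, but the 2 interested directors do not count, leaving 14. Quorum is 12. Satisfied.
Vote: the compensation package for the chief executive requires three-fourths of the disinterested directors present (16 − 2 = 14). 3/4 of 14 = 10.50, rounded up to 11, so 11 affirmative votes are needed; 11 voted in favor. Satisfied.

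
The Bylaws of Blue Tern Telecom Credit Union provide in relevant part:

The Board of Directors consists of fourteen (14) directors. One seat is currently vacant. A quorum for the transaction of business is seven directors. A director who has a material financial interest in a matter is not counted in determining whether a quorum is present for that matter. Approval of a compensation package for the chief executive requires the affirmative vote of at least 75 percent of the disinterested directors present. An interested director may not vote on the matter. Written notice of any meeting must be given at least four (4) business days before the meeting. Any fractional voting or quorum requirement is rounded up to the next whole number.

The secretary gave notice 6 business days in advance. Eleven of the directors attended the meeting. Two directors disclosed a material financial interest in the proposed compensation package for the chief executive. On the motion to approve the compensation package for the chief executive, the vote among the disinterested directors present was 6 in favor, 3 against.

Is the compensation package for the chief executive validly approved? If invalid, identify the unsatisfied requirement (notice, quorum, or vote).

Invalid — vote requirement not satisfied.

Notice: 6 business days given; 4 required (6 ≥ 4). Satisfied.
Quorum: 11 present, but the 2 interested directors do not count, leaving 9. Quorum is 7. Satisfied.
Vote: the compensation package for the chief executive requires three-fourths of the disinterested directors present (11 − 2 = 9). 3/4 of 9 = 6.75, rounded up to 7, so 7 affirmative votes are needed; 6 voted in favor. Not satisfied.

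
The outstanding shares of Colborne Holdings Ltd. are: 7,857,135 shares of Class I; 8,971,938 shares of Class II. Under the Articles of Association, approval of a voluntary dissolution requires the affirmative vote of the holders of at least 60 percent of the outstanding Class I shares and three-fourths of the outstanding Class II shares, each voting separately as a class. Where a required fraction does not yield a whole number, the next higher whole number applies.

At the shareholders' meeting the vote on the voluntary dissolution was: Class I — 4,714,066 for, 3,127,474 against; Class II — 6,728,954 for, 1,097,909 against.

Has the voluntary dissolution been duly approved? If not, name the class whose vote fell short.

Class I: 3/5 of 7857135 = 4714281; 4,714,281 required, 4,714,066 in favor — not approved.
Class II: 3/4 of 8971938 = 6728953.50, rounded up to 6728954; 6,728,954 required, 6,728,954 in favor — approved.

Not approved — the Class I shares did not give the required vote.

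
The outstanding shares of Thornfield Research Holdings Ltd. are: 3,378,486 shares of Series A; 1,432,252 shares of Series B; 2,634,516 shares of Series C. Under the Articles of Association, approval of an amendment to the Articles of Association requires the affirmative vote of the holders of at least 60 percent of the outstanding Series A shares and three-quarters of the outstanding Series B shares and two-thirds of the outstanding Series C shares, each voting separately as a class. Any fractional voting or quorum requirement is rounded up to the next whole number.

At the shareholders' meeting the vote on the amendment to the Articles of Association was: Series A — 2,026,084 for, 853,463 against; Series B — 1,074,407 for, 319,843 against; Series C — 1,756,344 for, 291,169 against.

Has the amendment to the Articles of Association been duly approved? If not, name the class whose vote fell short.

Series A: 3/5 of 3378486 = 2027091.60, rounded up to 2027092; 2,027,092 required, 2,026,084 in favor — not approved.
Series B: 3/4 of 1432252 = 1074189; 1,074,189 required, 1,074,407 in favor — approved.
Series C: 2/3 of 2634516 = 1756344; 1,756,344 required, 1,756,344 in favor — approved.

Not approved — the Series A shares did not give the required vote.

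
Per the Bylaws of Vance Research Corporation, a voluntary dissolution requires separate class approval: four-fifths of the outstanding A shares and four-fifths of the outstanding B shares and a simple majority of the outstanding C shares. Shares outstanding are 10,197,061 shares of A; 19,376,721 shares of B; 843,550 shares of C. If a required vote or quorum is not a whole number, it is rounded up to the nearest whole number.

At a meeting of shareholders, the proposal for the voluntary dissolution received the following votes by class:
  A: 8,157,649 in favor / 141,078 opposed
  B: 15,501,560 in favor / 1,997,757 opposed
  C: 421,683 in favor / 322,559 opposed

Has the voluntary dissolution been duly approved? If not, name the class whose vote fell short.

A: 4/5 of 10197061 = 8157648.80, rounded up to 8157649; 8,157,649 required, 8,157,649 in favor — approved.
B: 4/5 of 19376721 = 15501376.80, rounded up to 15501377; 15,501,377 required, 15,501,560 in favor — approved.
C: a majority of 843550 is 421776; 421,776 required, 421,683 in favor — not approved.

Not approved — the C shares did not give the required vote.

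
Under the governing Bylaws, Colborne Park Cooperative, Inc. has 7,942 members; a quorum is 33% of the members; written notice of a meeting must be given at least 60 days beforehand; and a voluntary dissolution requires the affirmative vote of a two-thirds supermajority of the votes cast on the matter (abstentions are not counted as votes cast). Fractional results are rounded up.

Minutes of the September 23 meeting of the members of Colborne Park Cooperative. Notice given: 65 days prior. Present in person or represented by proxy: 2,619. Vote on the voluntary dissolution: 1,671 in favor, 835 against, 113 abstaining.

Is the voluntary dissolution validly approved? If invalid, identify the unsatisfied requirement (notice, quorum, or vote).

Invalid — quorum requirement not satisfied.

Notice: 65 days given; 60 required. Satisfied.
Quorum: 33% of 7,942 = 2,620.86, rounded up to 2,621; 2,619 present. Not satisfied.
Vote: requires two-thirds of the votes cast (2,619 − 113 abstaining = 2,506); 2/3 of 2506 = 1670.67, rounded up to 1671, so 1,671 needed; 1,671 in favor. Satisfied.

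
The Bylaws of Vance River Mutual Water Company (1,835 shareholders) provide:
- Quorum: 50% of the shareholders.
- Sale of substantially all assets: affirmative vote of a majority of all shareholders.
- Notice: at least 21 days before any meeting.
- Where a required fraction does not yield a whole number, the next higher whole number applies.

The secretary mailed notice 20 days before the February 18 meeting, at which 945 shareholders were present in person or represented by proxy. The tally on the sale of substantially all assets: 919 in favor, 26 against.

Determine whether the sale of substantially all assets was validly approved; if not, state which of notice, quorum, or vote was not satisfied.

Invalid — notice requirement not satisfied.

Notice: 20 days given; 21 required. Not satisfied.
Quorum: 50% of 1,835 = 917.50, rounded up to 918; 945 present. Satisfied.
Vote: requires a majority of all shareholders (1,835); a majority of 1835 is 918, so 918 needed; 919 in favor. Satisfied.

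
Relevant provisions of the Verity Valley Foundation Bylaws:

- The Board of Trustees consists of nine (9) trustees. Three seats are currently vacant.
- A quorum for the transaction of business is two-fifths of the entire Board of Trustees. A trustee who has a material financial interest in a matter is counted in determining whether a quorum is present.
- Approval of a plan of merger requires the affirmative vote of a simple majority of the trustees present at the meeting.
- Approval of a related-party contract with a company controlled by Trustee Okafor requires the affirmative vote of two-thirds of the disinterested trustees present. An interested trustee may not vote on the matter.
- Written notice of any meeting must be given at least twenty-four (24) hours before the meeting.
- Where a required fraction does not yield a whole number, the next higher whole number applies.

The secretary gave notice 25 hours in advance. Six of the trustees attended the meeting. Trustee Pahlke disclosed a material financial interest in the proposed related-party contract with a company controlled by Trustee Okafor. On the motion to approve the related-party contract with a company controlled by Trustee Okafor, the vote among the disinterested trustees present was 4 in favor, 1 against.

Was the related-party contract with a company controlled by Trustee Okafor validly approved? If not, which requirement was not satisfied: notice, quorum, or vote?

Valid — all requirements satisfied.

Notice: 25 hours given; 24 required (25 ≥ 24). Satisfied.
Quorum: 6 present (interested trustees count toward quorum); quorum is 4. Satisfied.
Vote: the related-party contract with a company controlled by Trustee Okafor requires two-thirds of the disinterested trustees present (6 − 1 = 5). 2/3 of 5 = 3.33, rounded up to 4, so 4 affirmative votes are needed; 4 voted in favor. Satisfied.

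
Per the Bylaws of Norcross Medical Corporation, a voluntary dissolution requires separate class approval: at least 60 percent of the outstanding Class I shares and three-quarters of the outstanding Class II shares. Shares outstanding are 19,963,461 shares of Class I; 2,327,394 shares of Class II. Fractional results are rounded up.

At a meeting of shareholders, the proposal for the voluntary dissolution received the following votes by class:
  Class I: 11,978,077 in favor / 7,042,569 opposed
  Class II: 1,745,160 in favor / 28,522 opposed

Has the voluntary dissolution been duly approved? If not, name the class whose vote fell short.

Not approved — the Class II shares did not give the required vote.

Class I: 3/5 of 19963461 = 11978076.60, rounded up to 11978077; 11,978,077 required, 11,978,077 in favor — approved.
Class II: 3/4 of 2327394 = 1745545.50, rounded up to 1745546; 1,745,546 required, 1,745,160 in favor — not approved.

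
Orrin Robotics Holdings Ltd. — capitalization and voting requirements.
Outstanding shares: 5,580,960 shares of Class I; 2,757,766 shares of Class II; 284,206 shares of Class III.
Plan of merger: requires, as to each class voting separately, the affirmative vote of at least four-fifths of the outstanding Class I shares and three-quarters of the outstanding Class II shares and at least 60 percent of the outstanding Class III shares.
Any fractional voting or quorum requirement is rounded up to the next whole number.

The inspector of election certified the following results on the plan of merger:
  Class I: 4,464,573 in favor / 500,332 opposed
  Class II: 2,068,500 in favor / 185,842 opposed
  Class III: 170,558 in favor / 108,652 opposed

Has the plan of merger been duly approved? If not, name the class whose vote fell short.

Class I: 4/5 of 5580960 = 4464768; 4,464,768 required, 4,464,573 in favor — not approved.
Class II: 3/4 of 2757766 = 2068324.50, rounded up to 2068325; 2,068,325 required, 2,068,500 in favor — approved.
Class III: 3/5 of 284206 = 170523.60, rounded up to 170524; 170,524 required, 170,558 in favor — approved.

Not approved — the Class I shares did not give the required vote.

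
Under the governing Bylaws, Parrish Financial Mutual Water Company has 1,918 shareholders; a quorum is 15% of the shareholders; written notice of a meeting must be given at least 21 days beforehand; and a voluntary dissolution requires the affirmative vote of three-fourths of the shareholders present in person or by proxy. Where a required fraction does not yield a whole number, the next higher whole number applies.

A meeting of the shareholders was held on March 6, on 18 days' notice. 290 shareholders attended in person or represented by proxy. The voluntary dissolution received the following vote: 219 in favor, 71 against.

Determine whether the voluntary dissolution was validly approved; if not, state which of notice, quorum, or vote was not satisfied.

Notice: 18 days given; 21 required. Not satisfied.
Quorum: 15% of 1,918 = 287.70, rounded up to 288; 290 present. Satisfied.
Vote: requires three-fourths of those present (290); 3/4 of 290 = 217.50, rounded up to 218, so 218 needed; 219 in favor. Satisfied.

Invalid — notice requirement not satisfied.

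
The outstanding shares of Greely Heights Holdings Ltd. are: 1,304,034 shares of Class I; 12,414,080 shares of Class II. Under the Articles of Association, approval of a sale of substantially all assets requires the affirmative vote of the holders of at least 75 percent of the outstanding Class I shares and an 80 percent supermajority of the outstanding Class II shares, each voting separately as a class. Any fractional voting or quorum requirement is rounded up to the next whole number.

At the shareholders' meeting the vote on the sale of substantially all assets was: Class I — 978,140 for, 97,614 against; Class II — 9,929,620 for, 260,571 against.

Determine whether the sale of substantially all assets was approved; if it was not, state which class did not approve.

Class I: 3/4 of 1304034 = 978025.50, rounded up to 978026; 978,026 required, 978,140 in favor — approved.
Class II: 4/5 of 12414080 = 9931264; 9,931,264 required, 9,929,620 in favor — not approved.

Not approved — the Class II shares did not give the required vote.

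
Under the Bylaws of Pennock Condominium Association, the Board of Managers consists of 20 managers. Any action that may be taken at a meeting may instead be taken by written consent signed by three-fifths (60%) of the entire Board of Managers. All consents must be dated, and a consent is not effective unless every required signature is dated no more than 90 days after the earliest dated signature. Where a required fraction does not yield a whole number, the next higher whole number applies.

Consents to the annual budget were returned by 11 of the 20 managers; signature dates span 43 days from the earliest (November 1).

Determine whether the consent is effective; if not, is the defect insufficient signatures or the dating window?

Signatures required: three-fifths (60%) of 20 — 3/5 of 20 = 12, so 12 needed; 11 signed. Insufficient.
Dating window: the latest signature is 43 days after the earliest; the limit is 90 days. Within the window.

Not effective — insufficient signatures.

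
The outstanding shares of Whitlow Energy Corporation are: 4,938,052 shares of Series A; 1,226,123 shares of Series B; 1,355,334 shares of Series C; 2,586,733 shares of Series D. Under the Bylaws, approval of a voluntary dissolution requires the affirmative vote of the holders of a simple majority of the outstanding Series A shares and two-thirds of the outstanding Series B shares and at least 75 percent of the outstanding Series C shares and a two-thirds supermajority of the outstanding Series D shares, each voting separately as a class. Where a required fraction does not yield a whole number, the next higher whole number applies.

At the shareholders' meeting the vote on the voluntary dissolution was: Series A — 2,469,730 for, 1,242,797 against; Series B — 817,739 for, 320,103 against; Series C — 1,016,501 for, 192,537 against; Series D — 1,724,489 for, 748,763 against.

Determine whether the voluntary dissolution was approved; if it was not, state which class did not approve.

Approved — every class gave the required vote.

Series A: a majority of 4938052 is 2469027; 2,469,027 required, 2,469,730 in favor — approved.
Series B: 2/3 of 1226123 = 817415.33, rounded up to 817416; 817,416 required, 817,739 in favor — approved.
Series C: 3/4 of 1355334 = 1016500.50, rounded up to 1016501; 1,016,501 required, 1,016,501 in favor — approved.
Series D: 2/3 of 2586733 = 1724488.67, rounded up to 1724489; 1,724,489 required, 1,724,489 in favor — approved.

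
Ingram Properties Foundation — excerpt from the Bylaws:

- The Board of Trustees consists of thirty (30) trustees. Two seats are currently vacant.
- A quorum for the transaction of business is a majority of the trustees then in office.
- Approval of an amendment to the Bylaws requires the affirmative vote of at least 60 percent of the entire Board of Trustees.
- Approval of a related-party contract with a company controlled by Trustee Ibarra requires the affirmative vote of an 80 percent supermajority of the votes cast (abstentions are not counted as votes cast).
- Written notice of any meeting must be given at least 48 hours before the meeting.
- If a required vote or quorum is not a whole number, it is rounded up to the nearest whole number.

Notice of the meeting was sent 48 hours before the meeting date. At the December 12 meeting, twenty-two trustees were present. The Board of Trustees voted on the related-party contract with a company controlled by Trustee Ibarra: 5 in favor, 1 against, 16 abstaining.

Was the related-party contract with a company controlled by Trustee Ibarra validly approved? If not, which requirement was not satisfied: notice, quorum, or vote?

Notice: 48 hours given; 48 required (48 ≥ 48). Satisfied.
Quorum: 22 present; quorum is 15. Satisfied.
Vote: the related-party contract with a company controlled by Trustee Ibarra requires four-fifths of the votes cast (22 present − 16 abstaining = 6). 4/5 of 6 = 4.80, rounded up to 5, so 5 affirmative votes are needed; 5 voted in favor. Satisfied.

Valid — all requirements satisfied.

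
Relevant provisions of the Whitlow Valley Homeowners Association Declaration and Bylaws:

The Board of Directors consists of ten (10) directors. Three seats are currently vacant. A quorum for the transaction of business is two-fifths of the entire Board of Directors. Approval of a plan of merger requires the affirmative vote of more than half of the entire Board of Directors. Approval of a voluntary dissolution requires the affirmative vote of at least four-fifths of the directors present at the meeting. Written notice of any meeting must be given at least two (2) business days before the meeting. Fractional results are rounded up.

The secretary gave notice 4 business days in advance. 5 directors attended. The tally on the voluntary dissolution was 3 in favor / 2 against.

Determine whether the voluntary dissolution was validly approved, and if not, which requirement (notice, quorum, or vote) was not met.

Invalid — vote requirement not satisfied.

Notice: 4 business days given; 2 required (4 ≥ 2). Satisfied.
Quorum: 5 present; quorum is 4. Satisfied.
Vote: the voluntary dissolution requires four-fifths of the directors present (5). 4/5 of 5 = 4, so 4 affirmative votes are needed; 3 voted in favor. Not satisfied.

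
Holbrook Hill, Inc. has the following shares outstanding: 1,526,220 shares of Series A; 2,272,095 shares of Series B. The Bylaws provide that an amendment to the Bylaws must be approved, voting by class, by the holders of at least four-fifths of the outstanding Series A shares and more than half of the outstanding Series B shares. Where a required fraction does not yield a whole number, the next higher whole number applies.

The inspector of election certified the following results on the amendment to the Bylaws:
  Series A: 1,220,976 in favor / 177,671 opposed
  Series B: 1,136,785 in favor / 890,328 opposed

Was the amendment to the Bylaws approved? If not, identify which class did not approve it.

Approved — every class gave the required vote.

Series A: 4/5 of 1526220 = 1220976; 1,220,976 required, 1,220,976 in favor — approved.
Series B: a majority of 2272095 is 1136048; 1,136,048 required, 1,136,785 in favor — approved.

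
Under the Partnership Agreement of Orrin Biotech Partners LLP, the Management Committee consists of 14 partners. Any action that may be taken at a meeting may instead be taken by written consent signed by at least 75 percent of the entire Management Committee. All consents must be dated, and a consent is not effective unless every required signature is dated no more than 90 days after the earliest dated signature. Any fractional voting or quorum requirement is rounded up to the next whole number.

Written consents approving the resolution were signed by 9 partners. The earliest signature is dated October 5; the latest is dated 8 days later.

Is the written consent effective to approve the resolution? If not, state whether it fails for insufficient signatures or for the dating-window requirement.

Not effective — insufficient signatures.

Signatures required: at least 75 percent of 14 — 3/4 of 14 = 10.50, rounded up to 11, so 11 needed; 9 signed. Insufficient.
Dating window: the latest signature is 8 days after the earliest; the limit is 90 days. Within the window.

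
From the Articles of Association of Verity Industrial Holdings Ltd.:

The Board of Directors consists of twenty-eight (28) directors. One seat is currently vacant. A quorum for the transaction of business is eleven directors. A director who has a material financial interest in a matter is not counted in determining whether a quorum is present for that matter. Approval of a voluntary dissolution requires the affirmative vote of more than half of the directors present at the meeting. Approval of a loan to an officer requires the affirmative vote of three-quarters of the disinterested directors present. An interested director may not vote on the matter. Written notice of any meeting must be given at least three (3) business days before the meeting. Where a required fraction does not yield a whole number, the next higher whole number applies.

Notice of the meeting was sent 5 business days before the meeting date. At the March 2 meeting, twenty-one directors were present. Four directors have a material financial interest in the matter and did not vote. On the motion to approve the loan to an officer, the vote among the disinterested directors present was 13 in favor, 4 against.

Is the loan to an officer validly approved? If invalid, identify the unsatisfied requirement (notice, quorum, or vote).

Valid — all requirements satisfied.

Notice: 5 business days given; 3 required (5 ≥ 3). Satisfied.
Quorum: 21 present, but the 4 interested directors do not count, leaving 17. Quorum is 11. Satisfied.
Vote: the loan to an officer requires three-fourths of the disinterested directors present (21 − 4 = 17). 3/4 of 17 = 12.75, rounded up to 13, so 13 affirmative votes are needed; 13 voted in favor. Satisfied.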